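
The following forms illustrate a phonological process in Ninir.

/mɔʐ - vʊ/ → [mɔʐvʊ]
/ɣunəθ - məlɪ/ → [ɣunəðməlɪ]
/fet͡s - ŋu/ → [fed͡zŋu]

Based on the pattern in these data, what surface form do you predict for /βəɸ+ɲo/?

The data show regressive voicing assimilation: /θ/ → [ð] before /m/; /t͡s/ → [d͡z] before /ŋ/. In each pair only voicing changes, matching the following consonant, while place and manner stay constant.
Nothing changes in [mɔʐvʊ]: there the adjacent consonants already agree in voicing (/ʐ/ and /v/ are both voiced), so this form is consistent with the same rule.
/ɸ/ is a voiceless bilabial fricative. The following trigger /ɲ/ is voiced, so /ɸ/ must become voiced as well.
A voiced bilabial fricative is [β], so the surface segment is [β].

[βəβɲo]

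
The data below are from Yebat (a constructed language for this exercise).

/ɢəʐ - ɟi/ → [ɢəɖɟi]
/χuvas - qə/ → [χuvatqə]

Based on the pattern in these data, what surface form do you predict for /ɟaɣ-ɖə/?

[ɟagɖə]

The data show regressive manner assimilation: /ʐ/ → [ɖ] before /ɟ/; /s/ → [t] before /q/. In each pair only manner changes, matching the following consonant, while place and voice stay constant.
/ɣ/ is a voiced velar fricative. The following trigger /ɖ/ is a stop, so /ɣ/ must become a stop as well.
Changing only its manner to stop gives [g] — the voiced velar stop.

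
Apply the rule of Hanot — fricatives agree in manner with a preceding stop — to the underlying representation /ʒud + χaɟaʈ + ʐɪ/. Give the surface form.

[ʒudqaɟaʈɖɪ]

The rule targets /χ/ (voiceless uvular fricative), which sits after the trigger /d/ (stop).
A voiceless uvular stop is [q], so the surface segment is [q].
At the second juncture, /ʐ/ likewise becomes [ɖ] adjacent to /ʈ/.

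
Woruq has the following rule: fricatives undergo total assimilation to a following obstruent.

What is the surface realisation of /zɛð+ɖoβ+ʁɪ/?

/ð/ is the segment targeted by the rule; it sits immediately before /ɖ/, so it assimilates completely and surfaces as [ɖ].
The same rule applies at the second boundary: /β/ → [ʁ] next to /ʁ/.

[zɛɖɖoʁʁɪ]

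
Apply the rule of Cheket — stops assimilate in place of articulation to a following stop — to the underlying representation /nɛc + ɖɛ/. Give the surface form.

[nɛʈɖɛ]

The rule targets /c/ (voiceless palatal stop), which sits before the trigger /ɖ/ (retroflex).
Changing only its place to retroflex gives [ʈ] — the voiceless retroflex stop.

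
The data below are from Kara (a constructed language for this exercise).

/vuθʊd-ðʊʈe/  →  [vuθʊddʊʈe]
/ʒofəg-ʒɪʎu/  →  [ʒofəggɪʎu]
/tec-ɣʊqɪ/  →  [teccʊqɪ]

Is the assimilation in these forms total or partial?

total assimilation

The segment that alternates is /ð/, which surfaces as [d] when adjacent to /d/.
The output [d] is identical to the trigger /d/ — every feature (place, manner, voicing) has been copied — so this is total assimilation.
The remaining alternations confirm this: /ʒ/ → [g] after /g/; /ɣ/ → [c] after /c/ — in each case the output is a copy of the preceding consonant.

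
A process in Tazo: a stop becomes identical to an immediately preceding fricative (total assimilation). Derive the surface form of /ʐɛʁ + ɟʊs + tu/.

/ɟ/ is the segment targeted by the rule; it sits immediately after /ʁ/, so it assimilates completely and surfaces as [ʁ].
The same rule applies at the second boundary: /t/ → [s] next to /s/.

[ʐɛʁʁʊssu]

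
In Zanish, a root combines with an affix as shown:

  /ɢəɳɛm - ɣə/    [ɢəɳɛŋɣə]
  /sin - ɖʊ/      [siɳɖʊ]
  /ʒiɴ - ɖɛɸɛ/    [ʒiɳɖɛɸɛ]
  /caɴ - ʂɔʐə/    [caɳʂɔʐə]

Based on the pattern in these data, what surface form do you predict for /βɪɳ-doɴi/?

[βɪndoɴi]

The data show regressive place assimilation: /m/ → [ŋ] before /ɣ/; /n/ → [ɳ] before /ɖ/; /ɴ/ → [ɳ] before /ɖ/; /ɴ/ → [ɳ] before /ʂ/. In each pair only place changes, matching the following consonant, while manner and voice stay constant.
The rule targets /ɳ/ (voiced retroflex nasal), which sits before the trigger /d/ (alveolar).
Changing only its place to alveolar gives [n] — the voiced alveolar nasal.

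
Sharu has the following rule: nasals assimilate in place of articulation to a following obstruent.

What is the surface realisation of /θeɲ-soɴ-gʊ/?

The rule targets /ɲ/ (voiced palatal nasal), which sits before the trigger /s/ (alveolar).
Changing only its place to alveolar gives [n] — the voiced alveolar nasal.
The same rule applies at the second boundary: /ɴ/ → [ŋ] next to /g/.

[θensoŋgʊ]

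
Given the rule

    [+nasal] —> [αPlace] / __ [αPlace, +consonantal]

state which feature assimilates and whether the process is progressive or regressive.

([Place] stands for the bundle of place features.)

The shared variable α links the value of the place features (abbreviated [Place]) on the target to the same value on the neighbouring segment, so place is the feature that assimilates.
The conditioning segment sits to the right of the focus bar, meaning the trigger follows the segment that changes — regressive assimilation.

regressive place assimilation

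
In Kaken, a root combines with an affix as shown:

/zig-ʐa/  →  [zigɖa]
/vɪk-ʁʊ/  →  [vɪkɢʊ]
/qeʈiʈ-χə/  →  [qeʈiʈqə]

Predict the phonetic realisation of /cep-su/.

The data show progressive manner assimilation: /ʐ/ → [ɖ] after /g/; /ʁ/ → [ɢ] after /k/; /χ/ → [q] after /ʈ/. In each pair only manner changes, matching the preceding consonant, while place and voice stay constant.
The rule targets /s/ (voiceless alveolar fricative), which sits after the trigger /p/ (stop).
A voiceless alveolar stop is [t], so the surface segment is [t].

[ceptu]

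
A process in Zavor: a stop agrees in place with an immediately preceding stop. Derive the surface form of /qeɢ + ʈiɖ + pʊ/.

[qeɢqiɖʈʊ]

/ʈ/ is a voiceless retroflex stop. The preceding trigger /ɢ/ is uvular, so /ʈ/ must become uvular as well.
A voiceless uvular stop is [q], so the surface segment is [q].
At the second juncture, /p/ likewise becomes [ʈ] adjacent to /ɖ/.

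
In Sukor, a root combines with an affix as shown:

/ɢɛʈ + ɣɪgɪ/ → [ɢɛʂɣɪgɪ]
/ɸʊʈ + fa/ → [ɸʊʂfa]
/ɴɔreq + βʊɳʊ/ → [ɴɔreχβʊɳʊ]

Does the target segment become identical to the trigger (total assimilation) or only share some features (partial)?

partial assimilation

Underlying /ʈ/ is realised as [ʂ] next to /ɣ/; /ɣ/ itself does not change.
/ʈ/ is a stop while /ɣ/ is a fricative; the output [ʂ] is a fricative, matching the trigger — so the feature that spreads is manner.
Place and voice are unchanged, so the assimilation is partial, not total.
The other alternating forms pattern the same way: /ʈ/ → [ʂ] before /f/ (stop → fricative, matching a fricative); /q/ → [χ] before /β/ (stop → fricative, matching a fricative) — only manner changes, and always toward the following segment.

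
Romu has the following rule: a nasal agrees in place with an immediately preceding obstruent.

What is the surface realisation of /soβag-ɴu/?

/ɴ/ is a voiced uvular nasal. The preceding trigger /g/ is velar, so /ɴ/ must become velar as well.
A voiced velar nasal is [ŋ], so the surface segment is [ŋ].

[soβagŋu]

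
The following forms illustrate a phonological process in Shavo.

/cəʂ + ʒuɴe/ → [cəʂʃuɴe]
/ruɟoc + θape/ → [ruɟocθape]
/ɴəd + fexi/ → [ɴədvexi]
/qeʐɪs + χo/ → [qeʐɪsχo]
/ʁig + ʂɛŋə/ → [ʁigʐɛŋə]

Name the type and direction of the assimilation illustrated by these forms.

The segment that alternates is /ʒ/, which surfaces as [ʃ] when adjacent to /ʂ/.
The change voiced → voiceless matches the voicing of the preceding /ʂ/, identifying this as voicing assimilation.
Place and manner are unchanged, so the assimilation is partial, not total.
Checking the remaining alternations: /f/ → [v] after /d/ (voiceless → voiced, matching voiced); /ʂ/ → [ʐ] after /g/ (voiceless → voiced, matching voiced) — only voicing changes, and always toward the preceding segment.
Nothing changes in [ruɟocθape], [qeʐɪsχo]: there the adjacent consonants already agree in voicing (/θ/ and /c/ are both voiceless; /χ/ and /s/ are both voiceless), so these forms are consistent with the same rule.
Since the segment that changes follows the conditioning segment, the assimilation is progressive.

progressive voicing assimilation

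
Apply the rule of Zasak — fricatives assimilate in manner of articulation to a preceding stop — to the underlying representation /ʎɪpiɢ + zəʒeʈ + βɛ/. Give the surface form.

/z/ is a voiced alveolar fricative. The preceding trigger /ɢ/ is a stop, so /z/ must become a stop as well.
Changing only its manner to stop gives [d] — the voiced alveolar stop.
The same rule applies at the second boundary: /β/ → [b] next to /ʈ/.

[ʎɪpiɢdəʒeʈbɛ]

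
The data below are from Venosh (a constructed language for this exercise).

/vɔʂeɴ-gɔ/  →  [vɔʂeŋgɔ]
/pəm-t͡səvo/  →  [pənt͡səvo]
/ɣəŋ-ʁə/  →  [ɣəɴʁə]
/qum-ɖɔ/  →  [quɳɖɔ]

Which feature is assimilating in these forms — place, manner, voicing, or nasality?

Comparing underlying and surface forms, /ɴ/ → [ŋ] is the alternation; the neighbouring /g/ is constant.
The change uvular → velar matches the place of the following /g/, identifying this as place assimilation.
Checking the remaining alternations: /m/ → [n] before /t͡s/ (bilabial → alveolar, matching alveolar); /ŋ/ → [ɴ] before /ʁ/ (velar → uvular, matching uvular); /m/ → [ɳ] before /ɖ/ (bilabial → retroflex, matching retroflex) — only place changes, and always toward the following segment.

place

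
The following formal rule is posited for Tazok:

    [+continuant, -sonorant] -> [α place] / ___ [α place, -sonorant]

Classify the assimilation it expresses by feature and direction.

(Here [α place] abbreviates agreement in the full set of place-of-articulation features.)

The rule copies the place features (abbreviated [place]) from the environment onto the target, so the assimilating feature is place.
Since the environment is written after the underscore, the trigger follows the target; the direction is regressive.

regressive place assimilation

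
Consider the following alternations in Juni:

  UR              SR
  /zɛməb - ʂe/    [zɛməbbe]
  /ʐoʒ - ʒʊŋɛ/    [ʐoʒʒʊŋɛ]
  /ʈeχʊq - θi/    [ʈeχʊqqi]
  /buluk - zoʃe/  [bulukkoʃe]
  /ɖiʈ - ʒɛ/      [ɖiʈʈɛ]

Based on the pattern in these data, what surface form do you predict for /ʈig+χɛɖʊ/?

The data show progressive total assimilation (/ʂ/ → [b] after /b/; /θ/ → [q] after /q/; /z/ → [k] after /k/; /ʒ/ → [ʈ] after /ʈ/): in every case the target segment becomes identical to its preceding neighbour, copying more than a single feature.
In [ʐoʒʒʊŋɛ] the two consonants at the boundary are already identical (/ʒ/ + /ʒ/), so the rule applies vacuously and nothing changes.
/χ/ is the segment targeted by the rule; it sits immediately after /g/, so it assimilates completely and surfaces as [g].

[ʈiggɛɖʊ]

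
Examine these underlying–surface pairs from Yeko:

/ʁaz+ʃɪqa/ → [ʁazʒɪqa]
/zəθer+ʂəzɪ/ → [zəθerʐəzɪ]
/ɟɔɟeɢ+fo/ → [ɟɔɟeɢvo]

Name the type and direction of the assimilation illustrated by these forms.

The segment that alternates is /ʃ/, which surfaces as [ʒ] when adjacent to /z/.
The change voiceless → voiced matches the voicing of the preceding /z/, identifying this as voicing assimilation.
Place and manner are unchanged, so the assimilation is partial, not total.
The other alternating forms pattern the same way: /ʂ/ → [ʐ] after /r/ (voiceless → voiced, matching voiced); /f/ → [v] after /ɢ/ (voiceless → voiced, matching voiced) — only voicing changes, and always toward the preceding segment.
Since the segment that changes follows the conditioning segment, the assimilation is progressive.

progressive voicing assimilation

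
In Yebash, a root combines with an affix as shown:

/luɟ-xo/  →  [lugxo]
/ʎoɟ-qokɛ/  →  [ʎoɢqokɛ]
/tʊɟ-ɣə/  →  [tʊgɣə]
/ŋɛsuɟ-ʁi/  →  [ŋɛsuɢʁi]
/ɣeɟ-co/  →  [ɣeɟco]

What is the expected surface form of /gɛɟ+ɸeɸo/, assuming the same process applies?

[gɛbɸeɸo]

The data show regressive place assimilation: /ɟ/ → [g] before /x/; /ɟ/ → [ɢ] before /q/; /ɟ/ → [g] before /ɣ/; /ɟ/ → [ɢ] before /ʁ/. In each pair only place changes, matching the following consonant, while manner and voice stay constant.
No alternation appears in [ɣeɟco]: there the adjacent consonants already agree in place (/ɟ/ and /c/ are both palatal), so this form is consistent with the same rule.
The rule targets /ɟ/ (voiced palatal stop), which sits before the trigger /ɸ/ (bilabial).
The voiced bilabial stop is [b], so /ɟ/ → [b].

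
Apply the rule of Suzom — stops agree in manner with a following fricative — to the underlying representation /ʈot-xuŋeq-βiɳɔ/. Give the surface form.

[ʈosxuŋeχβiɳɔ]

/t/ is a voiceless alveolar stop. The following trigger /x/ is a fricative, so /t/ must become a fricative as well.
A voiceless alveolar fricative is [s], so the surface segment is [s].
The same rule applies at the second boundary: /q/ → [χ] next to /β/.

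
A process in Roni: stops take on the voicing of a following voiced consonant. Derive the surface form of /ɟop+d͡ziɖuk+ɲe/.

[ɟobd͡ziɖugɲe]

/p/ is a voiceless bilabial stop. The following trigger /d͡z/ is voiced, so /p/ must become voiced as well.
Changing only its voicing to voiced gives [b] — the voiced bilabial stop.
At the second juncture, /k/ likewise becomes [g] adjacent to /ɲ/.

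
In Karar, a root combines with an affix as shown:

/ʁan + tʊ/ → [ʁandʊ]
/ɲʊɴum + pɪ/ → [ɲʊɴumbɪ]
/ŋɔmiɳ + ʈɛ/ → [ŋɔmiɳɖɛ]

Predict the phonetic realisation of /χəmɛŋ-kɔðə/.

The data show progressive voicing assimilation: /t/ → [d] after /n/; /p/ → [b] after /m/; /ʈ/ → [ɖ] after /ɳ/. In each pair only voicing changes, matching the preceding consonant, while place and manner stay constant.
/k/ is a voiceless velar stop. The preceding trigger /ŋ/ is voiced, so /k/ must become voiced as well.
Changing only its voicing to voiced gives [g] — the voiced velar stop.

[χəmɛŋgɔðə]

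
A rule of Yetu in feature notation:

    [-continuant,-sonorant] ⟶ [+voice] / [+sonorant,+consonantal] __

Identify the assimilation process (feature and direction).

The target ([-continuant,-sonorant], stops) acquires [+voice] next to a sonorant consonant ([+sonorant,+consonantal]) — it takes on the voicing of its neighbour, so the feature that spreads is voicing.
The conditioning segment sits to the left of the focus bar, meaning the trigger precedes the segment that changes — progressive assimilation.

progressive voicing assimilation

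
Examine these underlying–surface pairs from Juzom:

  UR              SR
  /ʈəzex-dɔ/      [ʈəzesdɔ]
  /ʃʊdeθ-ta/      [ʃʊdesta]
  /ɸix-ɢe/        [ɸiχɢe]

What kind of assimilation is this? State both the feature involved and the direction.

regressive place assimilation

Underlying /x/ is realised as [s] next to /d/; /d/ itself does not change.
The change velar → alveolar matches the place of the following /d/, identifying this as place assimilation.
Manner and voice are unchanged, so the assimilation is partial, not total.
The same holds elsewhere in the data: /θ/ → [s] before /t/ (dental → alveolar, matching alveolar); /x/ → [χ] before /ɢ/ (velar → uvular, matching uvular) — only place changes, and always toward the following segment.
The trigger is the following segment, so the direction is regressive (anticipatory).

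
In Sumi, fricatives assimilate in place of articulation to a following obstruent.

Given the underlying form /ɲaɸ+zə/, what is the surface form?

/ɸ/ is a voiceless bilabial fricative. The following trigger /z/ is alveolar, so /ɸ/ must become alveolar as well.
A voiceless alveolar fricative is [s], so the surface segment is [s].

[ɲaszə]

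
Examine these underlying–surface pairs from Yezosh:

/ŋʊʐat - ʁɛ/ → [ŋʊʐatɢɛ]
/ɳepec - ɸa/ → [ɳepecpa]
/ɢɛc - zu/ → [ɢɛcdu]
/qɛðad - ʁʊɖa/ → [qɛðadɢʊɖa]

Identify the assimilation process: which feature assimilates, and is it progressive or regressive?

Underlying /ʁ/ is realised as [ɢ] next to /t/; /t/ itself does not change.
/ʁ/ is a fricative while /t/ is a stop; the output [ɢ] is a stop, matching the trigger — so the feature that spreads is manner.
Place and voice are unchanged, so the assimilation is partial, not total.
Checking the remaining alternations: /ɸ/ → [p] after /c/ (fricative → stop, matching a stop); /z/ → [d] after /c/ (fricative → stop, matching a stop); /ʁ/ → [ɢ] after /d/ (fricative → stop, matching a stop) — only manner changes, and always toward the preceding segment.
The trigger is the preceding segment, so the direction is progressive (perseverative).

progressive manner assimilation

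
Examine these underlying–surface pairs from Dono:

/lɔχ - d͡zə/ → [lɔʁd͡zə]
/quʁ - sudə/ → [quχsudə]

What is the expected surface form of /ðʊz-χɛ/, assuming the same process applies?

The data show regressive voicing assimilation: /χ/ → [ʁ] before /d͡z/; /ʁ/ → [χ] before /s/. In each pair only voicing changes, matching the following consonant, while place and manner stay constant.
The rule targets /z/ (voiced alveolar fricative), which sits before the trigger /χ/ (voiceless).
The voiceless alveolar fricative is [s], so /z/ → [s].

[ðʊsχɛ]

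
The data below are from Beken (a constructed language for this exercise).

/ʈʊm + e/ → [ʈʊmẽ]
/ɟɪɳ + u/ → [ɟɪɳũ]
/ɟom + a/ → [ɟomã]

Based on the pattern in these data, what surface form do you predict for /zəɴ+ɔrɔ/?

[zəɴɔ̃rɔ]

The data show progressive nasality assimilation (vowel nasalisation): /e/ → [ẽ] after /m/; /u/ → [ũ] after /ɳ/; /a/ → [ã] after /m/ — a vowel is nasalised by an immediately preceding nasal consonant.
/ɔ/ sits next to the nasal /ɴ/ and is therefore nasalised to [ɔ̃].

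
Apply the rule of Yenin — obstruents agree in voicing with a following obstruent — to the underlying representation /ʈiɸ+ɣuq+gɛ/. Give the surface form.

[ʈiβɣuɢgɛ]

/ɸ/ is a voiceless bilabial fricative. The following trigger /ɣ/ is voiced, so /ɸ/ must become voiced as well.
The voiced bilabial fricative is [β], so /ɸ/ → [β].
At the second juncture, /q/ likewise becomes [ɢ] adjacent to /g/.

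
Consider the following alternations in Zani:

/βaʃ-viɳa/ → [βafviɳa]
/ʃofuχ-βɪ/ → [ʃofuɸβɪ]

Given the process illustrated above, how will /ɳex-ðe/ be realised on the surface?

[ɳeθðe]

The data show regressive place assimilation: /ʃ/ → [f] before /v/; /χ/ → [ɸ] before /β/. In each pair only place changes, matching the following consonant, while manner and voice stay constant.
/x/ is a voiceless velar fricative. The following trigger /ð/ is dental, so /x/ must become dental as well.
The voiceless dental fricative is [θ], so /x/ → [θ].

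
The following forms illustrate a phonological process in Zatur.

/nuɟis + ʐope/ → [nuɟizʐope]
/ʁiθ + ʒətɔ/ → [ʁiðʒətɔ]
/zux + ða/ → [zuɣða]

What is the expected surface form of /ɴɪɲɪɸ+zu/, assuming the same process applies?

[ɴɪɲɪβzu]

The data show regressive voicing assimilation: /s/ → [z] before /ʐ/; /θ/ → [ð] before /ʒ/; /x/ → [ɣ] before /ð/. In each pair only voicing changes, matching the following consonant, while place and manner stay constant.
/ɸ/ is a voiceless bilabial fricative. The following trigger /z/ is voiced, so /ɸ/ must become voiced as well.
The voiced bilabial fricative is [β], so /ɸ/ → [β].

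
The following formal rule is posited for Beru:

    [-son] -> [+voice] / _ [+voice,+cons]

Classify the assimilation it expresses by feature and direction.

The structural change is [+voice], and the conditioning segment [+voice,+cons] (a voiced consonant) is itself voiced, so the target comes to share the voicing of its neighbour — voicing assimilation.
Since the environment is written after the underscore, the trigger follows the target; the direction is regressive.

regressive voicing assimilation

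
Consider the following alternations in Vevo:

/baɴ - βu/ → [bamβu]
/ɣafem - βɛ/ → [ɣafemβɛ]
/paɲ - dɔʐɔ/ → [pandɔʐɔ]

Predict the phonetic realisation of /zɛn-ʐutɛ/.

The data show regressive place assimilation: /ɴ/ → [m] before /β/; /ɲ/ → [n] before /d/. In each pair only place changes, matching the following consonant, while manner and voice stay constant.
Nothing changes in [ɣafemβɛ]: there the adjacent consonants already agree in place (/m/ and /β/ are both bilabial), so this form is consistent with the same rule.
/n/ is a voiced alveolar nasal. The following trigger /ʐ/ is retroflex, so /n/ must become retroflex as well.
A voiced retroflex nasal is [ɳ], so the surface segment is [ɳ].

[zɛɳʐutɛ]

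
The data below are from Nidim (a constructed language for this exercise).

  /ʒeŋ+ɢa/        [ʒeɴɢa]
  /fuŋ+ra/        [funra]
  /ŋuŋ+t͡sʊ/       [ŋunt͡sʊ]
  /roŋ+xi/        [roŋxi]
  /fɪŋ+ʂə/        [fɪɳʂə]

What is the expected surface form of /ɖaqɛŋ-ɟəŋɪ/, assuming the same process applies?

The data show regressive place assimilation: /ŋ/ → [ɴ] before /ɢ/; /ŋ/ → [n] before /r/; /ŋ/ → [n] before /t͡s/; /ŋ/ → [ɳ] before /ʂ/. In each pair only place changes, matching the following consonant, while manner and voice stay constant.
No alternation appears in [roŋxi]: there the adjacent consonants already agree in place (/ŋ/ and /x/ are both velar), so this form is consistent with the same rule.
/ŋ/ is a voiced velar nasal. The following trigger /ɟ/ is palatal, so /ŋ/ must become palatal as well.
The voiced palatal nasal is [ɲ], so /ŋ/ → [ɲ].

[ɖaqɛɲɟəŋɪ]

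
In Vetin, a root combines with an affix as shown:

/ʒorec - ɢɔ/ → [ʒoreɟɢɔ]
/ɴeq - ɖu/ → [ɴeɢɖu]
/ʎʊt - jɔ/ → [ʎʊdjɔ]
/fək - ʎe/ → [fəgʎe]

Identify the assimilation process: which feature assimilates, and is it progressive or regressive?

regressive voicing assimilation

Underlying /c/ is realised as [ɟ] next to /ɢ/; /ɢ/ itself does not change.
/c/ is voiceless while /ɢ/ is voiced; the output [ɟ] is voiced, matching the trigger — so the feature that spreads is voicing.
Place and manner are unchanged, so the assimilation is partial, not total.
The same holds elsewhere in the data: /q/ → [ɢ] before /ɖ/ (voiceless → voiced, matching voiced); /t/ → [d] before /j/ (voiceless → voiced, matching voiced); /k/ → [g] before /ʎ/ (voiceless → voiced, matching voiced) — only voicing changes, and always toward the following segment.
Since the segment that changes precedes the conditioning segment, the assimilation is regressive.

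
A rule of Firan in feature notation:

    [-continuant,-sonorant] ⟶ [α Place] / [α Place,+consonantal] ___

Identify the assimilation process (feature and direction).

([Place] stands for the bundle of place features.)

The shared variable α links the value of the place features (abbreviated [Place]) on the target to the same value on the neighbouring segment, so place is the feature that assimilates.
The conditioning segment sits to the left of the focus bar, meaning the trigger precedes the segment that changes — progressive assimilation.

progressive place assimilation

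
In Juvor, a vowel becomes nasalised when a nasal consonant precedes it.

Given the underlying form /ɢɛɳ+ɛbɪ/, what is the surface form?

[ɢɛɳɛ̃bɪ]

/ɛ/ sits next to the nasal /ɳ/ and is therefore nasalised to [ɛ̃].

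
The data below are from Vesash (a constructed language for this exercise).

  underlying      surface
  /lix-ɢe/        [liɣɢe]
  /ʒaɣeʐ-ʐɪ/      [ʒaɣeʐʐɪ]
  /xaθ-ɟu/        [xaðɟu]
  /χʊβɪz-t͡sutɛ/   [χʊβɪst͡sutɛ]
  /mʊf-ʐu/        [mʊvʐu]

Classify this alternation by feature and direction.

regressive voicing assimilation

Underlying /x/ is realised as [ɣ] next to /ɢ/; /ɢ/ itself does not change.
/x/ is voiceless while /ɢ/ is voiced; the output [ɣ] is voiced, matching the trigger — so the feature that spreads is voicing.
Place and manner are unchanged, so the assimilation is partial, not total.
The same holds elsewhere in the data: /θ/ → [ð] before /ɟ/ (voiceless → voiced, matching voiced); /z/ → [s] before /t͡s/ (voiced → voiceless, matching voiceless); /f/ → [v] before /ʐ/ (voiceless → voiced, matching voiced) — only voicing changes, and always toward the following segment.
Nothing changes in [ʒaɣeʐʐɪ]: there the adjacent consonants already agree in voicing (/ʐ/ and /ʐ/ are both voiced), so this form is consistent with the same rule.
Since the segment that changes precedes the conditioning segment, the assimilation is regressive.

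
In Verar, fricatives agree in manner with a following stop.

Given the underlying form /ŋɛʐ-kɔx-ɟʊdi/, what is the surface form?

[ŋɛɖkɔkɟʊdi]

/ʐ/ is a voiced retroflex fricative. The following trigger /k/ is a stop, so /ʐ/ must become a stop as well.
A voiced retroflex stop is [ɖ], so the surface segment is [ɖ].
At the second juncture, /x/ likewise becomes [k] adjacent to /ɟ/.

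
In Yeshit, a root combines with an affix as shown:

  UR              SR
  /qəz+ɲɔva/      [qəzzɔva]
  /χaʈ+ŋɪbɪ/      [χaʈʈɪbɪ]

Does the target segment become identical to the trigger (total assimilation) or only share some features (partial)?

total assimilation

Underlying /ɲ/ is realised as [z] next to /z/; /z/ itself does not change.
The output [z] is identical to the trigger /z/ — every feature (place, manner, voicing) has been copied — so this is total assimilation.
The other form behaves the same way: /ŋ/ → [ʈ] after /ʈ/ — in each case the output is a copy of the preceding consonant.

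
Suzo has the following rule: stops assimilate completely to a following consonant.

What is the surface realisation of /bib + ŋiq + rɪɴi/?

[biŋŋirrɪɴi]

/b/ is the segment targeted by the rule; it sits immediately before /ŋ/, so it assimilates completely and surfaces as [ŋ].
The same rule applies at the second boundary: /q/ → [r] next to /r/.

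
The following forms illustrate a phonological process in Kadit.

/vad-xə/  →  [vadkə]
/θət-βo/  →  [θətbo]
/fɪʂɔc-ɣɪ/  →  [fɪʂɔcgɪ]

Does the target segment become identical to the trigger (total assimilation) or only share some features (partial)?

partial assimilation

The segment that alternates is /x/, which surfaces as [k] when adjacent to /d/.
/x/ is a fricative while /d/ is a stop; the output [k] is a stop, matching the trigger — so the feature that spreads is manner.
Place and voice are unchanged, so the assimilation is partial, not total.
The same holds elsewhere in the data: /β/ → [b] after /t/ (fricative → stop, matching a stop); /ɣ/ → [g] after /c/ (fricative → stop, matching a stop) — only manner changes, and always toward the preceding segment.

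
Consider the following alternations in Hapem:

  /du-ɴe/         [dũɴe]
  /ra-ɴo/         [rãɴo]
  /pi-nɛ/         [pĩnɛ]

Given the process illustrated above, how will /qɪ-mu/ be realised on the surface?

The data show regressive nasality assimilation (vowel nasalisation): /u/ → [ũ] before /ɴ/; /a/ → [ã] before /ɴ/; /i/ → [ĩ] before /n/ — a vowel is nasalised by an immediately following nasal consonant.
/ɪ/ sits next to the nasal /m/ and is therefore nasalised to [ɪ̃].

[qɪ̃mu]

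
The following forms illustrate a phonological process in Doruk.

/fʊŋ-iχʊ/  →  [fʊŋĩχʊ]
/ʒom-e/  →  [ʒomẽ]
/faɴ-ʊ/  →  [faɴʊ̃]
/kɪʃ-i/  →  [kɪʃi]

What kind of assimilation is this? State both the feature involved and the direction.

progressive nasality assimilation (vowel nasalisation)

The vowel /i/ surfaces as nasalised [ĩ] next to the preceding nasal /ŋ/ — it has acquired the [+nasal] feature of its neighbour.
Likewise in the remaining data: /e/ → [ẽ] after /m/; /ʊ/ → [ʊ̃] after /ɴ/ — each time a vowel is nasalised next to a preceding nasal.
No change occurs in [kɪʃi] because the vowel at the boundary is adjacent to an oral consonant, not a nasal (/i/ next to /ʃ/).
Because the conditioning nasal is to the left of the vowel that changes, the process is progressive (perseverative).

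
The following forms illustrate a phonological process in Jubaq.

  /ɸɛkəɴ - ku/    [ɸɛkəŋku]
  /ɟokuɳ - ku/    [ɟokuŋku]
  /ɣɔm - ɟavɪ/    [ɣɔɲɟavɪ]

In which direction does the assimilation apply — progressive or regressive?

regressive

Underlying /ɴ/ is realised as [ŋ] next to /k/; /k/ itself does not change.
The change uvular → velar matches the place of the following /k/, identifying this as place assimilation.
The same holds elsewhere in the data: /ɳ/ → [ŋ] before /k/ (retroflex → velar, matching velar); /m/ → [ɲ] before /ɟ/ (bilabial → palatal, matching palatal) — only place changes, and always toward the following segment.
Since the segment that changes precedes the conditioning segment, the assimilation is regressive.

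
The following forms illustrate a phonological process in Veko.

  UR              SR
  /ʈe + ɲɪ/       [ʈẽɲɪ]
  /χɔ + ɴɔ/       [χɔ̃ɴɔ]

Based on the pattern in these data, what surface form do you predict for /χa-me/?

The data show regressive nasality assimilation (vowel nasalisation): /e/ → [ẽ] before /ɲ/; /ɔ/ → [ɔ̃] before /ɴ/ — a vowel is nasalised by an immediately following nasal consonant.
/a/ sits next to the nasal /m/ and is therefore nasalised to [ã].

[χãme]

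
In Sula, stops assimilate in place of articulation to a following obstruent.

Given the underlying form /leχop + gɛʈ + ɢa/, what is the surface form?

/p/ is a voiceless bilabial stop. The following trigger /g/ is velar, so /p/ must become velar as well.
Changing only its place to velar gives [k] — the voiceless velar stop.
The same rule applies at the second boundary: /ʈ/ → [q] next to /ɢ/.

[leχokgɛqɢa]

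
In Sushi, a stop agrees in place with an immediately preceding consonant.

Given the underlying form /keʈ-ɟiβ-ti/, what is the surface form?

[keʈɖiβpi]

The rule targets /ɟ/ (voiced palatal stop), which sits after the trigger /ʈ/ (retroflex).
The voiced retroflex stop is [ɖ], so /ɟ/ → [ɖ].
The same rule applies at the second boundary: /t/ → [p] next to /β/.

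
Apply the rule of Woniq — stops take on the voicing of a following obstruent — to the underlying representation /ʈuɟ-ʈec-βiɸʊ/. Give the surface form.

[ʈucʈeɟβiɸʊ]

The rule targets /ɟ/ (voiced palatal stop), which sits before the trigger /ʈ/ (voiceless).
The voiceless palatal stop is [c], so /ɟ/ → [c].
The same rule applies at the second boundary: /c/ → [ɟ] next to /β/.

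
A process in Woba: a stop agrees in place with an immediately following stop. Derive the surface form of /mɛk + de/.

/k/ is a voiceless velar stop. The following trigger /d/ is alveolar, so /k/ must become alveolar as well.
The voiceless alveolar stop is [t], so /k/ → [t].

[mɛtde]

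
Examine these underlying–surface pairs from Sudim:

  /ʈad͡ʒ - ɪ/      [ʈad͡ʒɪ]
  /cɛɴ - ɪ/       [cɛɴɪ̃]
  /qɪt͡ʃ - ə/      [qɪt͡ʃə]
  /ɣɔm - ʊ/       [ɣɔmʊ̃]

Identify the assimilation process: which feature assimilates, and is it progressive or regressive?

The vowel /ɪ/ surfaces as nasalised [ɪ̃] next to the preceding nasal /ɴ/ — it has acquired the [+nasal] feature of its neighbour.
Likewise in the remaining data: /ʊ/ → [ʊ̃] after /m/ — each time a vowel is nasalised next to a preceding nasal.
No change occurs in [ʈad͡ʒɪ], [qɪt͡ʃə] because the vowel at the boundary is adjacent to an oral consonant, not a nasal (/ɪ/ next to /d͡ʒ/; /ə/ next to /t͡ʃ/).
Because the conditioning nasal is to the left of the vowel that changes, the process is progressive (perseverative).

progressive nasality assimilation (vowel nasalisation)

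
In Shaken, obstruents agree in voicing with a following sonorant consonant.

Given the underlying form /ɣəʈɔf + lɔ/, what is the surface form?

[ɣəʈɔvlɔ]

The rule targets /f/ (voiceless labiodental fricative), which sits before the trigger /l/ (voiced).
A voiced labiodental fricative is [v], so the surface segment is [v].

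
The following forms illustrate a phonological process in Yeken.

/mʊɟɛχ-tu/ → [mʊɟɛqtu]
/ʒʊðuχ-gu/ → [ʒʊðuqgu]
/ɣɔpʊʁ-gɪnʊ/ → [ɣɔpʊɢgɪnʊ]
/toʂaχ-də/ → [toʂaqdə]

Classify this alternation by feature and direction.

Comparing underlying and surface forms, /χ/ → [q] is the alternation; the neighbouring /t/ is constant.
The change fricative → stop matches the manner of the following /t/, identifying this as manner assimilation.
Place and voice are unchanged, so the assimilation is partial, not total.
The other alternating forms pattern the same way: /χ/ → [q] before /g/ (fricative → stop, matching a stop); /ʁ/ → [ɢ] before /g/ (fricative → stop, matching a stop); /χ/ → [q] before /d/ (fricative → stop, matching a stop) — only manner changes, and always toward the following segment.
The trigger is the following segment, so the direction is regressive (anticipatory).

regressive manner assimilation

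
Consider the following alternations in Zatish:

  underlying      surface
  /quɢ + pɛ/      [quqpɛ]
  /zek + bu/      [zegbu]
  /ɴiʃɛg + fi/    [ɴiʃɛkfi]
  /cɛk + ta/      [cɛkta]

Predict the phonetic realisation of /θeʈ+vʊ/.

[θeɖvʊ]

The data show regressive voicing assimilation: /ɢ/ → [q] before /p/; /k/ → [g] before /b/; /g/ → [k] before /f/. In each pair only voicing changes, matching the following consonant, while place and manner stay constant.
Nothing changes in [cɛkta]: there the adjacent consonants already agree in voicing (/k/ and /t/ are both voiceless), so this form is consistent with the same rule.
/ʈ/ is a voiceless retroflex stop. The following trigger /v/ is voiced, so /ʈ/ must become voiced as well.
A voiced retroflex stop is [ɖ], so the surface segment is [ɖ].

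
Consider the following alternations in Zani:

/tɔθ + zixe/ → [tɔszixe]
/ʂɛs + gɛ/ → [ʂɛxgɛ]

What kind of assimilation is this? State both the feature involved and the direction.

regressive place assimilation

Underlying /θ/ is realised as [s] next to /z/; /z/ itself does not change.
/θ/ is dental while /z/ is alveolar; the output [s] is alveolar, matching the trigger — so the feature that spreads is place.
Manner and voice are unchanged, so the assimilation is partial, not total.
The other alternating form patterns the same way: /s/ → [x] before /g/ (alveolar → velar, matching velar) — only place changes, and always toward the following segment.
The trigger is the following segment, so the direction is regressive (anticipatory).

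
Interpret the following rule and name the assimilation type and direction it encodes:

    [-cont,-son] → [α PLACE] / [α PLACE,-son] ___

The rule copies the place features (abbreviated [PLACE]) from the environment onto the target, so the assimilating feature is place.
Since the environment is written before the underscore, the trigger precedes the target; the direction is progressive.

progressive place assimilation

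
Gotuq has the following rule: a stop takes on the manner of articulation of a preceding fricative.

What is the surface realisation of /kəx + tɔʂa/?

[kəxsɔʂa]

/t/ is a voiceless alveolar stop. The preceding trigger /x/ is a fricative, so /t/ must become a fricative as well.
A voiceless alveolar fricative is [s], so the surface segment is [s].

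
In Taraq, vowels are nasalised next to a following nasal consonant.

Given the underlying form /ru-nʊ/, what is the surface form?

[rũnʊ]

The vowel /u/ is adjacent to the following nasal /n/, so it acquires [+nasal] and surfaces as [ũ].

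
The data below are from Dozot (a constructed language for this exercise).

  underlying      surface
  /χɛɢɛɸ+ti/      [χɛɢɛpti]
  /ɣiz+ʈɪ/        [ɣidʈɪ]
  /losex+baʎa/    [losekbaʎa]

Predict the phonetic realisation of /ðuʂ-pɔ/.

The data show regressive manner assimilation: /ɸ/ → [p] before /t/; /z/ → [d] before /ʈ/; /x/ → [k] before /b/. In each pair only manner changes, matching the following consonant, while place and voice stay constant.
/ʂ/ is a voiceless retroflex fricative. The following trigger /p/ is a stop, so /ʂ/ must become a stop as well.
A voiceless retroflex stop is [ʈ], so the surface segment is [ʈ].

[ðuʈpɔ]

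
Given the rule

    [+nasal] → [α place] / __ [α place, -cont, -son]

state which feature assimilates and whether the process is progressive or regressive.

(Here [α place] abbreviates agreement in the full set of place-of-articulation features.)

regressive place assimilation

The rule copies the place features (abbreviated [place]) from the environment onto the target, so the assimilating feature is place.
The conditioning segment sits to the right of the focus bar, meaning the trigger follows the segment that changes — regressive assimilation.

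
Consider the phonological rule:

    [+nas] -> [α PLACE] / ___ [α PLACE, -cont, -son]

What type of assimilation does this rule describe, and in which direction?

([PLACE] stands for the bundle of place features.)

regressive place assimilation

The rule copies the place features (abbreviated [PLACE]) from the environment onto the target, so the assimilating feature is place.
The conditioning segment sits to the right of the focus bar, meaning the trigger follows the segment that changes — regressive assimilation.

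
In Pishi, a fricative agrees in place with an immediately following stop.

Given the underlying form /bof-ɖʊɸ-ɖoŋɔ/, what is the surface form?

The rule targets /f/ (voiceless labiodental fricative), which sits before the trigger /ɖ/ (retroflex).
Changing only its place to retroflex gives [ʂ] — the voiceless retroflex fricative.
At the second juncture, /ɸ/ likewise becomes [ʂ] adjacent to /ɖ/.

[boʂɖʊʂɖoŋɔ]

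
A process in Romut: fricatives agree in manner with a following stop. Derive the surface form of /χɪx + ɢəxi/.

The rule targets /x/ (voiceless velar fricative), which sits before the trigger /ɢ/ (stop).
The voiceless velar stop is [k], so /x/ → [k].

[χɪkɢəxi]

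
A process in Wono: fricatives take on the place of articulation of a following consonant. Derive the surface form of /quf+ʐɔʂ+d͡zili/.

The rule targets /f/ (voiceless labiodental fricative), which sits before the trigger /ʐ/ (retroflex).
A voiceless retroflex fricative is [ʂ], so the surface segment is [ʂ].
At the second juncture, /ʂ/ likewise becomes [s] adjacent to /d͡z/.

[quʂʐɔsd͡zili]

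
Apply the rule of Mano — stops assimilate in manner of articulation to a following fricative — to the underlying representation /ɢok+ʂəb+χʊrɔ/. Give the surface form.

The rule targets /k/ (voiceless velar stop), which sits before the trigger /ʂ/ (fricative).
Changing only its manner to fricative gives [x] — the voiceless velar fricative.
The same rule applies at the second boundary: /b/ → [β] next to /χ/.

[ɢoxʂəβχʊrɔ]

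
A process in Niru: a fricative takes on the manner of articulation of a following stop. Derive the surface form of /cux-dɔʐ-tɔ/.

The rule targets /x/ (voiceless velar fricative), which sits before the trigger /d/ (stop).
Changing only its manner to stop gives [k] — the voiceless velar stop.
The same rule applies at the second boundary: /ʐ/ → [ɖ] next to /t/.

[cukdɔɖtɔ]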